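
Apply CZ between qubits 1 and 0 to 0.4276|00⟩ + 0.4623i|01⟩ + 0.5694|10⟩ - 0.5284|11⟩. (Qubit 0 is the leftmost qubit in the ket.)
0.4276|00⟩ + 0.4623i|01⟩ + 0.5694|10⟩ + 0.5284|11⟩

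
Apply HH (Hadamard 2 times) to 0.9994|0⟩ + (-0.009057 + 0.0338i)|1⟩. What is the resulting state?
0.9994|0⟩ + (-0.009057 + 0.0338i)|1⟩

H² = I, so an even number of Hadamards cancels: H^2 = I and the state is unchanged.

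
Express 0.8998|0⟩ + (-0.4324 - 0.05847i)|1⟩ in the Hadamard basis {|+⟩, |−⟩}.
(0.3305 - 0.04134i)|+⟩ + (0.942 + 0.04134i)|−⟩

With |ψ⟩ = α|0⟩ + β|1⟩, the Hadamard-basis coefficients are ⟨+|ψ⟩ = (α + β)/√2 and ⟨−|ψ⟩ = (α − β)/√2.
Here α = 0.8998, β = (-0.4324 - 0.05847i): (α + β)/√2 = (0.3305 - 0.04134i), (α − β)/√2 = (0.942 + 0.04134i).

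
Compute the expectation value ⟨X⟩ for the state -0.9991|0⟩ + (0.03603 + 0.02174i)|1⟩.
-0.072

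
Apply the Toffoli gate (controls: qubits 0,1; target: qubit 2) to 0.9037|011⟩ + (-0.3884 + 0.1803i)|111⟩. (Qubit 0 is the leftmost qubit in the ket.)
0.9037|011⟩ + (-0.3884 + 0.1803i)|110⟩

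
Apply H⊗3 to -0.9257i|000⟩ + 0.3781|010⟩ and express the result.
(0.1337 - 0.3273i)|000⟩ + (0.1337 - 0.3273i)|001⟩ + (-0.1337 - 0.3273i)|010⟩ + (-0.1337 - 0.3273i)|011⟩ + (0.1337 - 0.3273i)|100⟩ + (0.1337 - 0.3273i)|101⟩ + (-0.1337 - 0.3273i)|110⟩ + (-0.1337 - 0.3273i)|111⟩

H⊗3 gives amp(|y⟩) = (1/2√2) Σ_x (−1)^(x·y) amp(|x⟩), where x·y is the number of positions in which both x and y have a 1.
|000⟩: (-0.9257i + 0.3781)/(2√2) = (0.1337 - 0.3273i)
|001⟩: (-0.9257i + 0.3781)/(2√2) = (0.1337 - 0.3273i)
|010⟩: (-0.9257i - 0.3781)/(2√2) = (-0.1337 - 0.3273i)
|011⟩: (-0.9257i - 0.3781)/(2√2) = (-0.1337 - 0.3273i)
|100⟩: (-0.9257i + 0.3781)/(2√2) = (0.1337 - 0.3273i)
|101⟩: (-0.9257i + 0.3781)/(2√2) = (0.1337 - 0.3273i)
|110⟩: (-0.9257i - 0.3781)/(2√2) = (-0.1337 - 0.3273i)
|111⟩: (-0.9257i - 0.3781)/(2√2) = (-0.1337 - 0.3273i)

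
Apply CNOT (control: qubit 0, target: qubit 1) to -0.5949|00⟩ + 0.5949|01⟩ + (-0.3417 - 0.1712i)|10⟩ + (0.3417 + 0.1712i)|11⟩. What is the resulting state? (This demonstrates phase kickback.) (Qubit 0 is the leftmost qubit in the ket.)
-0.5949|00⟩ + 0.5949|01⟩ + (0.3417 + 0.1712i)|10⟩ + (-0.3417 - 0.1712i)|11⟩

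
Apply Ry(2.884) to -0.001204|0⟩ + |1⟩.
-0.9919|0⟩ + 0.1272|1⟩

Ry(2.884) = [[cos(θ/2), −sin(θ/2)], [sin(θ/2), cos(θ/2)]]; θ = 2.884, cos(θ/2) ≈ 0.128441, sin(θ/2) ≈ 0.991717.
With a = amp(|0⟩) = -0.001204 and b = amp(|1⟩) = 1:
new amp(|0⟩) = (0.128441)·a + (-0.991717)·b = -0.9919
new amp(|1⟩) = (0.991717)·a + (0.128441)·b = 0.1272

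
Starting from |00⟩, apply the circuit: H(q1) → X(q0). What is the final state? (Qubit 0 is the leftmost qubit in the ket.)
1/√2|10⟩ + 1/√2|11⟩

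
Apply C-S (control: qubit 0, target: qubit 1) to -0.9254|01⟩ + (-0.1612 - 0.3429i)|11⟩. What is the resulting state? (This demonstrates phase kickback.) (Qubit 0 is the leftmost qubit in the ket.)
-0.9254|01⟩ + (0.3429 - 0.1612i)|11⟩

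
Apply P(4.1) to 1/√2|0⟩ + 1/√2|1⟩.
1/√2|0⟩ + (-0.4065 - 0.5786i)|1⟩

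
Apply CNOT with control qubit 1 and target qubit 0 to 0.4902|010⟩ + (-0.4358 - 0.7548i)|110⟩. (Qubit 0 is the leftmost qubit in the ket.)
(-0.4358 - 0.7548i)|010⟩ + 0.4902|110⟩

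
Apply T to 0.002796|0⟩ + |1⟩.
0.002796|0⟩ + (1/√2 + (1/√2)i)|1⟩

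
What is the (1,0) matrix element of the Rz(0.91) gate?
0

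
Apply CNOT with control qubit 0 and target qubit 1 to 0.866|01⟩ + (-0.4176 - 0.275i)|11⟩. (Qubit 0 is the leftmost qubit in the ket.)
0.866|01⟩ + (-0.4176 - 0.275i)|10⟩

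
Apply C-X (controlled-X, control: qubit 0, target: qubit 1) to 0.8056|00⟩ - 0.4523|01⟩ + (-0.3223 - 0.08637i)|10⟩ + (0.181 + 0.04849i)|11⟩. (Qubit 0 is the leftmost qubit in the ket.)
0.8056|00⟩ - 0.4523|01⟩ + (0.181 + 0.04849i)|10⟩ + (-0.3223 - 0.08637i)|11⟩

C-X leaves the control-|0⟩ kets |00⟩, |01⟩ unchanged and applies X to qubit 1 on the control-|1⟩ pair (|10⟩, |11⟩).
X = [[0, 1], [1, 0]].
With a = amp(|10⟩) = (-0.3223 - 0.08637i) and b = amp(|11⟩) = (0.181 + 0.04849i):
new amp(|10⟩) = (1)·b = (0.181 + 0.04849i)
new amp(|11⟩) = (1)·a = (-0.3223 - 0.08637i)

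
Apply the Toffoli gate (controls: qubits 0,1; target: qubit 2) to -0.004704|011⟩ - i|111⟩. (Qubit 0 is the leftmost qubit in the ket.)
-0.004704|011⟩ - i|110⟩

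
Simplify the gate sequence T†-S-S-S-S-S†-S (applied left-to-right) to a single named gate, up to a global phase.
T†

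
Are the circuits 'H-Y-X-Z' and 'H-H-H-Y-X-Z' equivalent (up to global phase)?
Yes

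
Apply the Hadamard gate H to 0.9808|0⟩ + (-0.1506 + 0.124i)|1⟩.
(0.587 + 0.08768i)|0⟩ + (0.8 - 0.08768i)|1⟩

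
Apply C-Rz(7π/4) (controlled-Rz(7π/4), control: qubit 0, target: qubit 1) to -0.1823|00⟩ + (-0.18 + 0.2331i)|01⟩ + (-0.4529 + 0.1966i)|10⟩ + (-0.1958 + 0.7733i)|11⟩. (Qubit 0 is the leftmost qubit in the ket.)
-0.1823|00⟩ + (-0.18 + 0.2331i)|01⟩ + (0.4937 - 0.008317i)|10⟩ + (-0.115 - 0.7894i)|11⟩

C-Rz(7π/4) leaves the control-|0⟩ kets |00⟩, |01⟩ unchanged and applies Rz(7π/4) to qubit 1 on the control-|1⟩ pair (|10⟩, |11⟩).
Rz(7π/4) = [[e^(−iθ/2), 0], [0, e^(iθ/2)]] with e^(±iθ/2) = cos(θ/2) ± i·sin(θ/2); θ = 7π/4, cos(θ/2) ≈ -0.92388, sin(θ/2) ≈ 0.382683.
With a = amp(|10⟩) = (-0.4529 + 0.1966i) and b = amp(|11⟩) = (-0.1958 + 0.7733i):
new amp(|10⟩) = (-0.92388 - 0.382683i)·a = (0.4937 - 0.008317i)
new amp(|11⟩) = (-0.92388 + 0.382683i)·b = (-0.115 - 0.7894i)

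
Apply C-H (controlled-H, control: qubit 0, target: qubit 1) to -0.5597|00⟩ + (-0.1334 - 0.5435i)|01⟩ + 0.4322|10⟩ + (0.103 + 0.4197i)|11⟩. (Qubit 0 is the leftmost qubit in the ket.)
-0.5597|00⟩ + (-0.1334 - 0.5435i)|01⟩ + (0.3784 + 0.2968i)|10⟩ + (0.2328 - 0.2968i)|11⟩

C-H leaves the control-|0⟩ kets |00⟩, |01⟩ unchanged and applies H to qubit 1 on the control-|1⟩ pair (|10⟩, |11⟩).
H = [[1/√2, 1/√2], [1/√2, -1/√2]].
With a = amp(|10⟩) = 0.4322 and b = amp(|11⟩) = (0.103 + 0.4197i):
new amp(|10⟩) = (1/√2)·a + (1/√2)·b = (0.3784 + 0.2968i)
new amp(|11⟩) = (1/√2)·a + (-1/√2)·b = (0.2328 - 0.2968i)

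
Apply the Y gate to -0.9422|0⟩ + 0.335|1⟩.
-0.335i|0⟩ - 0.9422i|1⟩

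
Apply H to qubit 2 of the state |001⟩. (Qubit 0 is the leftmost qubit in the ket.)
1/√2|000⟩ - 1/√2|001⟩

H on qubit 2 mixes each pair of kets that differ only in qubit 2: amplitudes (a, b) of (|…0…⟩, |…1…⟩) become ((a + b)/√2, (a − b)/√2). Kets absent from the input have amplitude 0.
(|000⟩, |001⟩): (a, b) = (0, 1) → (1/√2, -1/√2)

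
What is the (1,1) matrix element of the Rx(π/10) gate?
0.9877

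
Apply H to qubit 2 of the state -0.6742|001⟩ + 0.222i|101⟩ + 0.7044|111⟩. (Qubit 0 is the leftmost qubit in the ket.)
-0.4767|000⟩ + 0.4767|001⟩ + 0.157i|100⟩ - 0.157i|101⟩ + 0.4981|110⟩ - 0.4981|111⟩

H on qubit 2 mixes each pair of kets that differ only in qubit 2: amplitudes (a, b) of (|…0…⟩, |…1…⟩) become ((a + b)/√2, (a − b)/√2). Kets absent from the input have amplitude 0.
(|000⟩, |001⟩): (a, b) = (0, -0.6742) → (-0.4767, 0.4767)
(|100⟩, |101⟩): (a, b) = (0, 0.222i) → (0.157i, -0.157i)
(|110⟩, |111⟩): (a, b) = (0, 0.7044) → (0.4981, -0.4981)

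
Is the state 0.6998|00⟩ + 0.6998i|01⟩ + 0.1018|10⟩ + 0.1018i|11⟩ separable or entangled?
Separable

Writing the state as a|00⟩ + b|01⟩ + c|10⟩ + d|11⟩, it is a product state iff ad − bc = 0.
Here (a, b, c, d) = (0.6998, 0.6998i, 0.1018, 0.1018i): ad − bc = (0.6998)(0.1018i) − (0.6998i)(0.1018) = 0, so the state is separable.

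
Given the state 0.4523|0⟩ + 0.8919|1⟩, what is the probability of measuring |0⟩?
0.2046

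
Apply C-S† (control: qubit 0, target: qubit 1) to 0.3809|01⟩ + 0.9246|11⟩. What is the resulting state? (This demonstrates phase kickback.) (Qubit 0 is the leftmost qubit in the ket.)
0.3809|01⟩ - 0.9246i|11⟩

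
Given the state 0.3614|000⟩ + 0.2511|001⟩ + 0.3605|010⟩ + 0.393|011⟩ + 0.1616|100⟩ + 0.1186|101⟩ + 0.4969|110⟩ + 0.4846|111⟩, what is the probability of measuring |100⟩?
0.02611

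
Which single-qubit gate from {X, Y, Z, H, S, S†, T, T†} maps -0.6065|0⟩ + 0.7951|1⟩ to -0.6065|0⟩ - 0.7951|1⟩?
Z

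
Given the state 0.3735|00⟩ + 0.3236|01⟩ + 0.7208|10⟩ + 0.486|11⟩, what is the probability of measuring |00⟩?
0.1395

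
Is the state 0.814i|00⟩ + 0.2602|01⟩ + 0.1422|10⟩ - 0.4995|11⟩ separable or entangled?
Entangled

Writing the state as a|00⟩ + b|01⟩ + c|10⟩ + d|11⟩, it is a product state iff ad − bc = 0.
Here (a, b, c, d) = (0.814i, 0.2602, 0.1422, -0.4995): ad − bc = (0.814i)(-0.4995) − (0.2602)(0.1422) = (-0.037 - 0.4066i) ≠ 0, so the state is entangled.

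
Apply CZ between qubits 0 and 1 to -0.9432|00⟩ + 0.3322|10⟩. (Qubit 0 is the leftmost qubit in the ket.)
-0.9432|00⟩ + 0.3322|10⟩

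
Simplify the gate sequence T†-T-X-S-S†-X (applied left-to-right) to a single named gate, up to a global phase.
I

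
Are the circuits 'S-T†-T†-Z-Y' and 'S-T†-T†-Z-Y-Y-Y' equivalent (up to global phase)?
Yes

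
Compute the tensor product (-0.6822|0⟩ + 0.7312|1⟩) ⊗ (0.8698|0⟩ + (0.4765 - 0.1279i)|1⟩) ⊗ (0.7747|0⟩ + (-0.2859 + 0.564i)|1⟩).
-0.4597|000⟩ + (0.1696 - 0.3347i)|001⟩ + (-0.2518 + 0.0676i)|010⟩ + (0.04373 - 0.2083i)|011⟩ + 0.4927|100⟩ + (-0.1818 + 0.3587i)|101⟩ + (0.2699 - 0.07245i)|110⟩ + (-0.04687 + 0.2232i)|111⟩

amp(|b₁b₂…⟩) = product of the factor amplitudes for bits b₁, b₂, …; only kets whose every factor amplitude is nonzero survive.
|000⟩: (-0.6822)(0.8698)(0.7747) = -0.4597
|001⟩: (-0.6822)(0.8698)(-0.2859 + 0.564i) = (0.1696 - 0.3347i)
|010⟩: (-0.6822)(0.4765 - 0.1279i)(0.7747) = (-0.2518 + 0.0676i)
|011⟩: (-0.6822)(0.4765 - 0.1279i)(-0.2859 + 0.564i) = (0.04373 - 0.2083i)
|100⟩: (0.7312)(0.8698)(0.7747) = 0.4927
|101⟩: (0.7312)(0.8698)(-0.2859 + 0.564i) = (-0.1818 + 0.3587i)
|110⟩: (0.7312)(0.4765 - 0.1279i)(0.7747) = (0.2699 - 0.07245i)
|111⟩: (0.7312)(0.4765 - 0.1279i)(-0.2859 + 0.564i) = (-0.04687 + 0.2232i)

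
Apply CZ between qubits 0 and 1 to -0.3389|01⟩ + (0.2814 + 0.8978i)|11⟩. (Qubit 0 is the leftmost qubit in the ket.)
-0.3389|01⟩ + (-0.2814 - 0.8978i)|11⟩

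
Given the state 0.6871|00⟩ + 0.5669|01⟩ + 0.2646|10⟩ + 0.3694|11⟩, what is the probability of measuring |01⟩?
0.3214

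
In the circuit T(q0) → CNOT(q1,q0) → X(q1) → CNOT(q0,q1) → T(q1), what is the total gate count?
5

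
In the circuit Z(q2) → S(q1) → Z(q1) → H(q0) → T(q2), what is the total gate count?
5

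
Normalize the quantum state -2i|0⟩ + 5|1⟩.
-0.3714i|0⟩ + 0.9285|1⟩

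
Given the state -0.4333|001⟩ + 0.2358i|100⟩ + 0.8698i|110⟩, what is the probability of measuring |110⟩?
0.7566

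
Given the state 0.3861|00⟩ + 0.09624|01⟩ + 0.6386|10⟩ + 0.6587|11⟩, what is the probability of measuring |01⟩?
0.009262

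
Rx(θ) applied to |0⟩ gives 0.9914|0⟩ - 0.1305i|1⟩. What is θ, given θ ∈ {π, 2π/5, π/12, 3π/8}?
π/12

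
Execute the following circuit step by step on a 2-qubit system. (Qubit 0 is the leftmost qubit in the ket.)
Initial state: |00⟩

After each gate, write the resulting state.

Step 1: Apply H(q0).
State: 1/√2|00⟩ + 1/√2|10⟩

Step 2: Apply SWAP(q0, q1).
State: 1/√2|00⟩ + 1/√2|01⟩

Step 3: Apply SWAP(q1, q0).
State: 1/√2|00⟩ + 1/√2|10⟩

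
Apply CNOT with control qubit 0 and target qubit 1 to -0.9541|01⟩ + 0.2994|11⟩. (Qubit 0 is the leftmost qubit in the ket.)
-0.9541|01⟩ + 0.2994|10⟩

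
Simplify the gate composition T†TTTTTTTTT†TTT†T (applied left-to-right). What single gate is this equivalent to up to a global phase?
I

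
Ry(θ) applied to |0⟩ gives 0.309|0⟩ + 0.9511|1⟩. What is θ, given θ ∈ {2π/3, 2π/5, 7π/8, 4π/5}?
4π/5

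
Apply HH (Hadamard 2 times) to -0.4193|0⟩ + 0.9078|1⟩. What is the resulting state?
-0.4193|0⟩ + 0.9078|1⟩

H² = I, so an even number of Hadamards cancels: H^2 = I and the state is unchanged.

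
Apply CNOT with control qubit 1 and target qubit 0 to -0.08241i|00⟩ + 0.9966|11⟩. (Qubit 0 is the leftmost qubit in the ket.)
-0.08241i|00⟩ + 0.9966|01⟩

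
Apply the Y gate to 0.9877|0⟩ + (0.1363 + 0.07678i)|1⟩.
(0.07678 - 0.1363i)|0⟩ + 0.9877i|1⟩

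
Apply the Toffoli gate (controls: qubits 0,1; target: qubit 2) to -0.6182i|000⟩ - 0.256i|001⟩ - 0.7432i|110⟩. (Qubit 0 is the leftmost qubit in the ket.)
-0.6182i|000⟩ - 0.256i|001⟩ - 0.7432i|111⟩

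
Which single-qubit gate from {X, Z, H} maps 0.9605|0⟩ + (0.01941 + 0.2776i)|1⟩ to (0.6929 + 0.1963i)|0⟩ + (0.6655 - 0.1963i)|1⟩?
H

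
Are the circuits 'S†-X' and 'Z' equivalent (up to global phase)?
No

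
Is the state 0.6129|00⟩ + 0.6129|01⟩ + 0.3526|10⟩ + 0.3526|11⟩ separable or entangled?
Separable

Writing the state as a|00⟩ + b|01⟩ + c|10⟩ + d|11⟩, it is a product state iff ad − bc = 0.
Here (a, b, c, d) = (0.6129, 0.6129, 0.3526, 0.3526): ad − bc = (0.6129)(0.3526) − (0.6129)(0.3526) = 0, so the state is separable.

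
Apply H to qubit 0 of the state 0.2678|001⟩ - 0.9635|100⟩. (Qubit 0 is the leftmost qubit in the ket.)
-0.6813|000⟩ + 0.1894|001⟩ + 0.6813|100⟩ + 0.1894|101⟩

H on qubit 0 mixes each pair of kets that differ only in qubit 0: amplitudes (a, b) of (|…0…⟩, |…1…⟩) become ((a + b)/√2, (a − b)/√2). Kets absent from the input have amplitude 0.
(|000⟩, |100⟩): (a, b) = (0, -0.9635) → (-0.6813, 0.6813)
(|001⟩, |101⟩): (a, b) = (0.2678, 0) → (0.1894, 0.1894)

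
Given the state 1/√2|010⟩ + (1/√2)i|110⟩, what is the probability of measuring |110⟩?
1/2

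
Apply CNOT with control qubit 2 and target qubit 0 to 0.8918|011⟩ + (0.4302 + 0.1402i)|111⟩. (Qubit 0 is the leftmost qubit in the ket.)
(0.4302 + 0.1402i)|011⟩ + 0.8918|111⟩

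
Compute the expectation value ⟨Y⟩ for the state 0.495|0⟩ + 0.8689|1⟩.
0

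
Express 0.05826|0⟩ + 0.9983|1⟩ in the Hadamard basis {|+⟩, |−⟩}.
0.7471|+⟩ - 0.6647|−⟩

With |ψ⟩ = α|0⟩ + β|1⟩, the Hadamard-basis coefficients are ⟨+|ψ⟩ = (α + β)/√2 and ⟨−|ψ⟩ = (α − β)/√2.
Here α = 0.05826, β = 0.9983: (α + β)/√2 = 0.7471, (α − β)/√2 = -0.6647.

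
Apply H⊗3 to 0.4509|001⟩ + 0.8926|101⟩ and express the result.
0.475|000⟩ - 0.475|001⟩ + 0.475|010⟩ - 0.475|011⟩ - 0.1562|100⟩ + 0.1562|101⟩ - 0.1562|110⟩ + 0.1562|111⟩

H⊗3 gives amp(|y⟩) = (1/2√2) Σ_x (−1)^(x·y) amp(|x⟩), where x·y is the number of positions in which both x and y have a 1.
|000⟩: (0.4509 + 0.8926)/(2√2) = 0.475
|001⟩: (-0.4509 - 0.8926)/(2√2) = -0.475
|010⟩: (0.4509 + 0.8926)/(2√2) = 0.475
|011⟩: (-0.4509 - 0.8926)/(2√2) = -0.475
|100⟩: (0.4509 - 0.8926)/(2√2) = -0.1562
|101⟩: (-0.4509 + 0.8926)/(2√2) = 0.1562
|110⟩: (0.4509 - 0.8926)/(2√2) = -0.1562
|111⟩: (-0.4509 + 0.8926)/(2√2) = 0.1562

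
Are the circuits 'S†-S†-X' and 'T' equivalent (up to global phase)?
No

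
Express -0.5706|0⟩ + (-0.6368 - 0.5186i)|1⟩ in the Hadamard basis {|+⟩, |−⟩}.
(-0.8538 - 0.3667i)|+⟩ + (0.04681 + 0.3667i)|−⟩

With |ψ⟩ = α|0⟩ + β|1⟩, the Hadamard-basis coefficients are ⟨+|ψ⟩ = (α + β)/√2 and ⟨−|ψ⟩ = (α − β)/√2.
Here α = -0.5706, β = (-0.6368 - 0.5186i): (α + β)/√2 = (-0.8538 - 0.3667i), (α − β)/√2 = (0.04681 + 0.3667i).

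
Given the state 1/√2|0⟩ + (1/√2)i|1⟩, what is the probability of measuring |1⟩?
1/2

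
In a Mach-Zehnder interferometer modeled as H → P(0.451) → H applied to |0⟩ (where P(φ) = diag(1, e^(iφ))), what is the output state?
(0.95 + 0.2179i)|0⟩ + (0.04999 - 0.2179i)|1⟩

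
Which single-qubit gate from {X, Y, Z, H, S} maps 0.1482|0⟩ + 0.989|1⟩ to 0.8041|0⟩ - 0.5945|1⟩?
H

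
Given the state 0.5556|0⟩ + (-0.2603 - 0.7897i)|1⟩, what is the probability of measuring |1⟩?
0.6914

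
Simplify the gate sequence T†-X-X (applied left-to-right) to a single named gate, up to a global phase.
T†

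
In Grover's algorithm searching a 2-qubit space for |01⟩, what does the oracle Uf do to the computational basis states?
Uf|x⟩ = -|x⟩ if x = 01, else |x⟩ (phase flip on target)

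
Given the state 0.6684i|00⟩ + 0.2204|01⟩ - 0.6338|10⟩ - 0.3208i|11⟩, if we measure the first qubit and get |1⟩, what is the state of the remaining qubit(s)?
-0.8922|0⟩ - 0.4516i|1⟩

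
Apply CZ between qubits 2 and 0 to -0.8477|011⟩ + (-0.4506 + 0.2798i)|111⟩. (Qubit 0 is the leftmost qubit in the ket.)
-0.8477|011⟩ + (0.4506 - 0.2798i)|111⟩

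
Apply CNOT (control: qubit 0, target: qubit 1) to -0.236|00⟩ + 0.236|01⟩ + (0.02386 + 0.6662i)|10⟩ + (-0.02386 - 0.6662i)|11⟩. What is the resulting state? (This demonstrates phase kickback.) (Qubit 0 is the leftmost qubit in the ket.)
-0.236|00⟩ + 0.236|01⟩ + (-0.02386 - 0.6662i)|10⟩ + (0.02386 + 0.6662i)|11⟩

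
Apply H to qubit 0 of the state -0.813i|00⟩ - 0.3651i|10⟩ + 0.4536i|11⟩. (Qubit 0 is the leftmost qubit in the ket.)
-0.833i|00⟩ + 0.3207i|01⟩ - 0.3167i|10⟩ - 0.3207i|11⟩

H on qubit 0 mixes each pair of kets that differ only in qubit 0: amplitudes (a, b) of (|…0…⟩, |…1…⟩) become ((a + b)/√2, (a − b)/√2). Kets absent from the input have amplitude 0.
(|00⟩, |10⟩): (a, b) = (-0.813i, -0.3651i) → (-0.833i, -0.3167i)
(|01⟩, |11⟩): (a, b) = (0, 0.4536i) → (0.3207i, -0.3207i)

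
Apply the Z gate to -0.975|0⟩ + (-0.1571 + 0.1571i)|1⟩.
-0.975|0⟩ + (0.1571 - 0.1571i)|1⟩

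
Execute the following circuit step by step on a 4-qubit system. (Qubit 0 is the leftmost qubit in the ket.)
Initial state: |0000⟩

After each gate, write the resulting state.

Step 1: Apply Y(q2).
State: i|0010⟩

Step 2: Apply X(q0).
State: i|1010⟩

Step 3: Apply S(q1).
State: i|1010⟩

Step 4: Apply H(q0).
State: (1/√2)i|0010⟩ - (1/√2)i|1010⟩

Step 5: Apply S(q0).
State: (1/√2)i|0010⟩ + 1/√2|1010⟩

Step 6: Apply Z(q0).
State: (1/√2)i|0010⟩ - 1/√2|1010⟩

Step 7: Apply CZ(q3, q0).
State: (1/√2)i|0010⟩ - 1/√2|1010⟩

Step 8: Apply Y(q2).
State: 1/√2|0000⟩ + (1/√2)i|1000⟩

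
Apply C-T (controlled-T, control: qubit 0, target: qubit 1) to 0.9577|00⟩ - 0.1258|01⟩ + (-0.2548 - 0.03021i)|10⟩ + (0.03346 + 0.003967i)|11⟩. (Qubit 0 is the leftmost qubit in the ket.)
0.9577|00⟩ - 0.1258|01⟩ + (-0.2548 - 0.03021i)|10⟩ + (0.02085 + 0.02646i)|11⟩

C-T leaves the control-|0⟩ kets |00⟩, |01⟩ unchanged and applies T to qubit 1 on the control-|1⟩ pair (|10⟩, |11⟩).
T = [[1, 0], [0, (1/√2 + (1/√2)i)]].
With a = amp(|10⟩) = (-0.2548 - 0.03021i) and b = amp(|11⟩) = (0.03346 + 0.003967i):
new amp(|10⟩) = (1)·a = (-0.2548 - 0.03021i)
new amp(|11⟩) = (1/√2 + (1/√2)i)·b = (0.02085 + 0.02646i)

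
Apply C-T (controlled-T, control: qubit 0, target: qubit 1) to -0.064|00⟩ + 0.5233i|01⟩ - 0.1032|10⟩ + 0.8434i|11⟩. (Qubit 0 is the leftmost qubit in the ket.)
-0.064|00⟩ + 0.5233i|01⟩ - 0.1032|10⟩ + (-0.5964 + 0.5964i)|11⟩

C-T leaves the control-|0⟩ kets |00⟩, |01⟩ unchanged and applies T to qubit 1 on the control-|1⟩ pair (|10⟩, |11⟩).
T = [[1, 0], [0, (1/√2 + (1/√2)i)]].
With a = amp(|10⟩) = -0.1032 and b = amp(|11⟩) = 0.8434i:
new amp(|10⟩) = (1)·a = -0.1032
new amp(|11⟩) = (1/√2 + (1/√2)i)·b = (-0.5964 + 0.5964i)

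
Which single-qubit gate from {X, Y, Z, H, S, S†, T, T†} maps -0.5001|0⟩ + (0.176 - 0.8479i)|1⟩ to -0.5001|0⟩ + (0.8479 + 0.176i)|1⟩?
S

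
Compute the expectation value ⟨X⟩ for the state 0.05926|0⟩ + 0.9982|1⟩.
0.1183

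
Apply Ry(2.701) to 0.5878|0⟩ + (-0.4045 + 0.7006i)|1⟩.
(0.5232 - 0.6837i)|0⟩ + (0.4852 + 0.1531i)|1⟩

Ry(2.701) = [[cos(θ/2), −sin(θ/2)], [sin(θ/2), cos(θ/2)]]; θ = 2.701, cos(θ/2) ≈ 0.218519, sin(θ/2) ≈ 0.975833.
With a = amp(|0⟩) = 0.5878 and b = amp(|1⟩) = (-0.4045 + 0.7006i):
new amp(|0⟩) = (0.218519)·a + (-0.975833)·b = (0.5232 - 0.6837i)
new amp(|1⟩) = (0.975833)·a + (0.218519)·b = (0.4852 + 0.1531i)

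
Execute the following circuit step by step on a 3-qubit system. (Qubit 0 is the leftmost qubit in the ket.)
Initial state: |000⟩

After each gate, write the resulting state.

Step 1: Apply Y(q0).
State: i|100⟩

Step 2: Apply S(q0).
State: -|100⟩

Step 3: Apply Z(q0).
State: |100⟩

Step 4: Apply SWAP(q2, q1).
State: |100⟩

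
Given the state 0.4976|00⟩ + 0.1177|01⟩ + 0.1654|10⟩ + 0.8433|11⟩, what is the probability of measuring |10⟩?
0.02736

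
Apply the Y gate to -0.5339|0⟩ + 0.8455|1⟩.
-0.8455i|0⟩ - 0.5339i|1⟩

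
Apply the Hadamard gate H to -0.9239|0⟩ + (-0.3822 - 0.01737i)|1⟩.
(-0.9236 - 0.01228i)|0⟩ + (-0.383 + 0.01228i)|1⟩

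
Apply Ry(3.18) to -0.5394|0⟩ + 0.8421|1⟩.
-0.8316|0⟩ - 0.5555|1⟩

Ry(3.18) = [[cos(θ/2), −sin(θ/2)], [sin(θ/2), cos(θ/2)]]; θ = 3.18, cos(θ/2) ≈ -0.0192025, sin(θ/2) ≈ 0.999816.
With a = amp(|0⟩) = -0.5394 and b = amp(|1⟩) = 0.8421:
new amp(|0⟩) = (-0.0192025)·a + (-0.999816)·b = -0.8316
new amp(|1⟩) = (0.999816)·a + (-0.0192025)·b = -0.5555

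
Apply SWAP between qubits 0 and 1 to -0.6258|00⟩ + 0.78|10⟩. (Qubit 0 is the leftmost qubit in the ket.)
-0.6258|00⟩ + 0.78|01⟩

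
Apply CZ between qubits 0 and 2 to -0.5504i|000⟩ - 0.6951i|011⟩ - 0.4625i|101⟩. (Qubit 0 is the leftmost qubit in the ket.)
-0.5504i|000⟩ - 0.6951i|011⟩ + 0.4625i|101⟩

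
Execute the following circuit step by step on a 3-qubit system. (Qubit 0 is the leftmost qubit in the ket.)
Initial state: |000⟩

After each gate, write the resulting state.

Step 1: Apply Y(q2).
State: i|001⟩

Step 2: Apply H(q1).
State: (1/√2)i|001⟩ + (1/√2)i|011⟩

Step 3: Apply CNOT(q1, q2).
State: (1/√2)i|001⟩ + (1/√2)i|010⟩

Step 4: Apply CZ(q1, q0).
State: (1/√2)i|001⟩ + (1/√2)i|010⟩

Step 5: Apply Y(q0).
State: -1/√2|101⟩ - 1/√2|110⟩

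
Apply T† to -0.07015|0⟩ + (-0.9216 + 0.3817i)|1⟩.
-0.07015|0⟩ + (-0.3818 + 0.9216i)|1⟩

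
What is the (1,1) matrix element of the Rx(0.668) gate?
0.9447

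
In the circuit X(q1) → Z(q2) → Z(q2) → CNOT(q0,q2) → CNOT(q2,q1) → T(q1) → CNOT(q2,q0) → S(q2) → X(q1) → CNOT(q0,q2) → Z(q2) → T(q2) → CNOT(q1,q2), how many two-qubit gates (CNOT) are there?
5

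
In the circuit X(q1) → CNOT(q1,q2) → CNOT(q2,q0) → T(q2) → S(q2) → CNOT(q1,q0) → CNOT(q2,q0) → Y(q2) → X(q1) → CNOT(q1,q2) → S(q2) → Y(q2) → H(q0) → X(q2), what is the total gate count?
14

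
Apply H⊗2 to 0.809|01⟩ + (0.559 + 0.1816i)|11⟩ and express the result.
(0.684 + 0.0908i)|00⟩ + (-0.684 - 0.0908i)|01⟩ + (0.125 - 0.0908i)|10⟩ + (-0.125 + 0.0908i)|11⟩

H⊗2 gives amp(|y⟩) = (1/2) Σ_x (−1)^(x·y) amp(|x⟩), where x·y is the number of positions in which both x and y have a 1.
|00⟩: (0.809 + (0.559 + 0.1816i))/2 = (0.684 + 0.0908i)
|01⟩: (-0.809 - (0.559 + 0.1816i))/2 = (-0.684 - 0.0908i)
|10⟩: (0.809 - (0.559 + 0.1816i))/2 = (0.125 - 0.0908i)
|11⟩: (-0.809 + (0.559 + 0.1816i))/2 = (-0.125 + 0.0908i)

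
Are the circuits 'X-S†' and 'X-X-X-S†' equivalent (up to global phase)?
Yes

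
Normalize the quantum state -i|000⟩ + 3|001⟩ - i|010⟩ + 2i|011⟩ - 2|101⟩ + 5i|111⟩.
-0.1508i|000⟩ + 0.4523|001⟩ - 0.1508i|010⟩ + 0.3015i|011⟩ - 0.3015|101⟩ + 0.7538i|111⟩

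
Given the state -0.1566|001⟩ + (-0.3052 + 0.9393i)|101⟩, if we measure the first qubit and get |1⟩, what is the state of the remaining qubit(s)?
(-0.309 + 0.9511i)|01⟩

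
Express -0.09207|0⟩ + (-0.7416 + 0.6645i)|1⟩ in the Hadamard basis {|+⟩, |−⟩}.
(-0.5895 + 0.4699i)|+⟩ + (0.4593 - 0.4699i)|−⟩

With |ψ⟩ = α|0⟩ + β|1⟩, the Hadamard-basis coefficients are ⟨+|ψ⟩ = (α + β)/√2 and ⟨−|ψ⟩ = (α − β)/√2.
Here α = -0.09207, β = (-0.7416 + 0.6645i): (α + β)/√2 = (-0.5895 + 0.4699i), (α − β)/√2 = (0.4593 - 0.4699i).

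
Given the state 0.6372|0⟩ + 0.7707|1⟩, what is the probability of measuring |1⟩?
0.594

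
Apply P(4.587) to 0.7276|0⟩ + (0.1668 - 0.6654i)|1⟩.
0.7276|0⟩ + (-0.681 - 0.08228i)|1⟩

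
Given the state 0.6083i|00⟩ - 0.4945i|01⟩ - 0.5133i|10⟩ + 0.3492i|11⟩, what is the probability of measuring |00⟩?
0.37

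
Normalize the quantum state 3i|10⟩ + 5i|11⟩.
0.5145i|10⟩ + 0.8575i|11⟩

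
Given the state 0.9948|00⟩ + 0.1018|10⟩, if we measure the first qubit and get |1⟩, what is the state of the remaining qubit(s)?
|0⟩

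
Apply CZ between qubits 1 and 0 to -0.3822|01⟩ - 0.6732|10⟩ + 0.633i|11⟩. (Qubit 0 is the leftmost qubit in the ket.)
-0.3822|01⟩ - 0.6732|10⟩ - 0.633i|11⟩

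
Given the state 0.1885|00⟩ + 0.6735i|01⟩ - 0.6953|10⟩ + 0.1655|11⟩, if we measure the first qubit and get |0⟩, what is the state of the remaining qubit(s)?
0.2695|0⟩ + 0.963i|1⟩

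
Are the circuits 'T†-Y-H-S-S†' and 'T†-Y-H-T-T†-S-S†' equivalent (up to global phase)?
Yes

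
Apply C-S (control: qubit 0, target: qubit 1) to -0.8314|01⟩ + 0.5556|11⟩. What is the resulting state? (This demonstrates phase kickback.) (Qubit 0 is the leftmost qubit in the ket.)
-0.8314|01⟩ + 0.5556i|11⟩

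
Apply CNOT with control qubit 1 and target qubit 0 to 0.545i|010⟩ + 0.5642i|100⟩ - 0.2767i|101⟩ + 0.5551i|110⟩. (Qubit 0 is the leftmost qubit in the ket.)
0.5551i|010⟩ + 0.5642i|100⟩ - 0.2767i|101⟩ + 0.545i|110⟩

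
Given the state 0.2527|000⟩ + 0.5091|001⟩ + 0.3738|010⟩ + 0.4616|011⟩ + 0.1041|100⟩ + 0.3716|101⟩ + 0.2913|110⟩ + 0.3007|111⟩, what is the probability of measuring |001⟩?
0.2592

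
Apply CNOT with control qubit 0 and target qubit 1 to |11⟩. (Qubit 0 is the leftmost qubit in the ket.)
|10⟩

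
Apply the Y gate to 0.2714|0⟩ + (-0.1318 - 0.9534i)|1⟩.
(-0.9534 + 0.1318i)|0⟩ + 0.2714i|1⟩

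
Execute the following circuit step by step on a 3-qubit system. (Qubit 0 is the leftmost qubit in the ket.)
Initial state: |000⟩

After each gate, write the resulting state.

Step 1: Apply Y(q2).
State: i|001⟩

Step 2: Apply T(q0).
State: i|001⟩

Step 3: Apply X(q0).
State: i|101⟩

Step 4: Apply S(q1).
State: i|101⟩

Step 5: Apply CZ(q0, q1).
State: i|101⟩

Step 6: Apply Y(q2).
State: |100⟩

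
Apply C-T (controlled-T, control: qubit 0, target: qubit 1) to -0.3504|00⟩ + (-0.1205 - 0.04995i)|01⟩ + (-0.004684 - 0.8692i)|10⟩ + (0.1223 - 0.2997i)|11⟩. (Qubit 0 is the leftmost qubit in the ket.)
-0.3504|00⟩ + (-0.1205 - 0.04995i)|01⟩ + (-0.004684 - 0.8692i)|10⟩ + (0.2984 - 0.1254i)|11⟩

C-T leaves the control-|0⟩ kets |00⟩, |01⟩ unchanged and applies T to qubit 1 on the control-|1⟩ pair (|10⟩, |11⟩).
T = [[1, 0], [0, (1/√2 + (1/√2)i)]].
With a = amp(|10⟩) = (-0.004684 - 0.8692i) and b = amp(|11⟩) = (0.1223 - 0.2997i):
new amp(|10⟩) = (1)·a = (-0.004684 - 0.8692i)
new amp(|11⟩) = (1/√2 + (1/√2)i)·b = (0.2984 - 0.1254i)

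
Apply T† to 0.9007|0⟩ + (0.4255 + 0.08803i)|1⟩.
0.9007|0⟩ + (0.3631 - 0.2386i)|1⟩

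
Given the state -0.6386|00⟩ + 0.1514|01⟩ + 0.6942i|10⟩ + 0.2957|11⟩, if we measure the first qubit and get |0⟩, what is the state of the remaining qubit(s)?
-0.973|0⟩ + 0.2307|1⟩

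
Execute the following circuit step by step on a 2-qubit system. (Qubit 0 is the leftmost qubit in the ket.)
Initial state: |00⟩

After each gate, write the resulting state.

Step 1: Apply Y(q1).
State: i|01⟩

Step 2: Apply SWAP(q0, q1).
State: i|10⟩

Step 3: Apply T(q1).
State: i|10⟩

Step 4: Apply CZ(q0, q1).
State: i|10⟩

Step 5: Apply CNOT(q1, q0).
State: i|10⟩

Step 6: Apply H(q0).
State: (1/√2)i|00⟩ - (1/√2)i|10⟩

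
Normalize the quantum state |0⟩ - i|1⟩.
1/√2|0⟩ - (1/√2)i|1⟩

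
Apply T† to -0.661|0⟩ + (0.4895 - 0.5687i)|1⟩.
-0.661|0⟩ + (-0.056 - 0.7483i)|1⟩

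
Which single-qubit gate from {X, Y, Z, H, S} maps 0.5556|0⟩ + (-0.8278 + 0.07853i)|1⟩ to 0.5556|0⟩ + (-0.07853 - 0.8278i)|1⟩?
S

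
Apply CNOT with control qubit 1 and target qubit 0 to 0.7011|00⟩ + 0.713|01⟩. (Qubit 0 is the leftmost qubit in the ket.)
0.7011|00⟩ + 0.713|11⟩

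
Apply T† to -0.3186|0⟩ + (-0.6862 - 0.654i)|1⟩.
-0.3186|0⟩ + (-0.9477 + 0.02277i)|1⟩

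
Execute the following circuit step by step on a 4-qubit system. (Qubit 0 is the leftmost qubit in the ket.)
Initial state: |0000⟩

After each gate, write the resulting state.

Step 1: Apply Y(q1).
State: i|0100⟩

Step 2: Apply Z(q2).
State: i|0100⟩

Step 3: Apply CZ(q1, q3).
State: i|0100⟩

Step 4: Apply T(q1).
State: (-1/√2 + (1/√2)i)|0100⟩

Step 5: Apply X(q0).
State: (-1/√2 + (1/√2)i)|1100⟩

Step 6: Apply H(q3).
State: (-1/2 + (1/2)i)|1100⟩ + (-1/2 + (1/2)i)|1101⟩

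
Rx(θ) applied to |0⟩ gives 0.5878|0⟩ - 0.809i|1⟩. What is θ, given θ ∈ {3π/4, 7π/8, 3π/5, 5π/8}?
3π/5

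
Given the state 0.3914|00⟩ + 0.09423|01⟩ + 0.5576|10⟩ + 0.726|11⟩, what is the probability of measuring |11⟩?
0.5271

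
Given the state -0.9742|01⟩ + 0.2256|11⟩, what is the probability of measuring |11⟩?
0.0509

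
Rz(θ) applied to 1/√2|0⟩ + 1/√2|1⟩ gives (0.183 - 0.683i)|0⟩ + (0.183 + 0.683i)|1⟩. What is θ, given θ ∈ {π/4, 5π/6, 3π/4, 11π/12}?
5π/6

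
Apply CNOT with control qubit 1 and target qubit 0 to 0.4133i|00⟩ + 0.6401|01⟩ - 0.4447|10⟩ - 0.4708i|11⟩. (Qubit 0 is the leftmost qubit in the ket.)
0.4133i|00⟩ - 0.4708i|01⟩ - 0.4447|10⟩ + 0.6401|11⟩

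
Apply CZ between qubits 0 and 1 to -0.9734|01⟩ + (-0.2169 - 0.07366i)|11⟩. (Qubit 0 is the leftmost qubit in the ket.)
-0.9734|01⟩ + (0.2169 + 0.07366i)|11⟩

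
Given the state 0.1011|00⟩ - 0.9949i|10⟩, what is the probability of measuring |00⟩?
0.01022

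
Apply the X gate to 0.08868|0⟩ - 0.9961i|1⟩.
-0.9961i|0⟩ + 0.08868|1⟩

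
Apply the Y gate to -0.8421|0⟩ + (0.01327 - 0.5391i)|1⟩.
(-0.5391 - 0.01327i)|0⟩ - 0.8421i|1⟩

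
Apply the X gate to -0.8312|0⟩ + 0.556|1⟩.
0.556|0⟩ - 0.8312|1⟩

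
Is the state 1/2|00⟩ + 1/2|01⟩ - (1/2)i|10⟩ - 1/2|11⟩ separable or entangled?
Entangled

Writing the state as a|00⟩ + b|01⟩ + c|10⟩ + d|11⟩, it is a product state iff ad − bc = 0.
Here (a, b, c, d) = (1/2, 1/2, -(1/2)i, -1/2): ad − bc = (1/2)(-1/2) − (1/2)(-(1/2)i) = (-0.25 + 0.25i) ≠ 0, so the state is entangled.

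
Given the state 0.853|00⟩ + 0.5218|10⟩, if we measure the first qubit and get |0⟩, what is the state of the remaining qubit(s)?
|0⟩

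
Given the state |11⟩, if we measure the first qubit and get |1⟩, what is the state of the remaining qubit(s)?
|1⟩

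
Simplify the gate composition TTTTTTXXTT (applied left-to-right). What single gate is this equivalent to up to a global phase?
I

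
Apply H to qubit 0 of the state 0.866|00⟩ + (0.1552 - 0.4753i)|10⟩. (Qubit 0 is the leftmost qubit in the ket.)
(0.7221 - 0.3361i)|00⟩ + (0.5026 + 0.3361i)|10⟩

H on qubit 0 mixes each pair of kets that differ only in qubit 0: amplitudes (a, b) of (|…0…⟩, |…1…⟩) become ((a + b)/√2, (a − b)/√2). Kets absent from the input have amplitude 0.
(|00⟩, |10⟩): (a, b) = (0.866, (0.1552 - 0.4753i)) → ((0.7221 - 0.3361i), (0.5026 + 0.3361i))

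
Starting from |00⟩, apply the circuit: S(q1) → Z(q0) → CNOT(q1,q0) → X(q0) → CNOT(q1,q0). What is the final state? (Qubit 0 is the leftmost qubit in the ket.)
|10⟩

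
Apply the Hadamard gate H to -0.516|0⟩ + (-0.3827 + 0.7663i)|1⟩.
(-0.6355 + 0.5419i)|0⟩ + (-0.09426 - 0.5419i)|1⟩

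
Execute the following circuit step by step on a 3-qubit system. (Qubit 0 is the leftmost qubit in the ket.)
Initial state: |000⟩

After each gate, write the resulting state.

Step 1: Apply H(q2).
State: 1/√2|000⟩ + 1/√2|001⟩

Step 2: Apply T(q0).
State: 1/√2|000⟩ + 1/√2|001⟩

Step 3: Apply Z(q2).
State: 1/√2|000⟩ - 1/√2|001⟩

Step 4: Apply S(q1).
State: 1/√2|000⟩ - 1/√2|001⟩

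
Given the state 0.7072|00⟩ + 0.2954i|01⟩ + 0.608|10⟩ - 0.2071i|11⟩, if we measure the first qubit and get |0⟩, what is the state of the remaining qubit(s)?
0.9227|0⟩ + 0.3854i|1⟩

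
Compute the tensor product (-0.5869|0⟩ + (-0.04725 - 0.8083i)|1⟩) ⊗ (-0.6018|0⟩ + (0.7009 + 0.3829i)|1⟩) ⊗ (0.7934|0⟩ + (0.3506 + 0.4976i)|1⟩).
0.2802|000⟩ + (0.1238 + 0.1758i)|001⟩ + (-0.3264 - 0.1783i)|010⟩ + (-0.0324 - 0.2835i)|011⟩ + (0.02256 + 0.3859i)|100⟩ + (-0.2321 + 0.1847i)|101⟩ + (0.2193 - 0.4638i)|110⟩ + (0.3878 - 0.06744i)|111⟩

amp(|b₁b₂…⟩) = product of the factor amplitudes for bits b₁, b₂, …; only kets whose every factor amplitude is nonzero survive.
|000⟩: (-0.5869)(-0.6018)(0.7934) = 0.2802
|001⟩: (-0.5869)(-0.6018)(0.3506 + 0.4976i) = (0.1238 + 0.1758i)
|010⟩: (-0.5869)(0.7009 + 0.3829i)(0.7934) = (-0.3264 - 0.1783i)
|011⟩: (-0.5869)(0.7009 + 0.3829i)(0.3506 + 0.4976i) = (-0.0324 - 0.2835i)
|100⟩: (-0.04725 - 0.8083i)(-0.6018)(0.7934) = (0.02256 + 0.3859i)
|101⟩: (-0.04725 - 0.8083i)(-0.6018)(0.3506 + 0.4976i) = (-0.2321 + 0.1847i)
|110⟩: (-0.04725 - 0.8083i)(0.7009 + 0.3829i)(0.7934) = (0.2193 - 0.4638i)
|111⟩: (-0.04725 - 0.8083i)(0.7009 + 0.3829i)(0.3506 + 0.4976i) = (0.3878 - 0.06744i)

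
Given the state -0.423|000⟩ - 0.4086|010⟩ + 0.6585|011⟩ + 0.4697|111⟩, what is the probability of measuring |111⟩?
0.2206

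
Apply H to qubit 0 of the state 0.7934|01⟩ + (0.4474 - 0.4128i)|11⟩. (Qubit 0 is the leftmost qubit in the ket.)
(0.8774 - 0.2919i)|01⟩ + (0.2447 + 0.2919i)|11⟩

H on qubit 0 mixes each pair of kets that differ only in qubit 0: amplitudes (a, b) of (|…0…⟩, |…1…⟩) become ((a + b)/√2, (a − b)/√2). Kets absent from the input have amplitude 0.
(|01⟩, |11⟩): (a, b) = (0.7934, (0.4474 - 0.4128i)) → ((0.8774 - 0.2919i), (0.2447 + 0.2919i))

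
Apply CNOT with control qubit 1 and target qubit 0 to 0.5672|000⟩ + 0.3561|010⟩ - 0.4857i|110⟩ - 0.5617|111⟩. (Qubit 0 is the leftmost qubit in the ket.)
0.5672|000⟩ - 0.4857i|010⟩ - 0.5617|011⟩ + 0.3561|110⟩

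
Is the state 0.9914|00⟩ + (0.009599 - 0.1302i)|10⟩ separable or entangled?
Separable

Writing the state as a|00⟩ + b|01⟩ + c|10⟩ + d|11⟩, it is a product state iff ad − bc = 0.
Here (a, b, c, d) = (0.9914, 0, (0.009599 - 0.1302i), 0): ad − bc = (0.9914)(0) − (0)(0.009599 - 0.1302i) = 0, so the state is separable.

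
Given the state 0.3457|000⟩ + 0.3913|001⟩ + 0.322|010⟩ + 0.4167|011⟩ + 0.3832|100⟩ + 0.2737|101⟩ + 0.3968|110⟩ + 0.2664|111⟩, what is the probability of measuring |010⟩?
0.1037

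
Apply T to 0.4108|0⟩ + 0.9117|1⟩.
0.4108|0⟩ + (0.6447 + 0.6447i)|1⟩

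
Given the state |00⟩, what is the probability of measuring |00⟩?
1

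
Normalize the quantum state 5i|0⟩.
i|0⟩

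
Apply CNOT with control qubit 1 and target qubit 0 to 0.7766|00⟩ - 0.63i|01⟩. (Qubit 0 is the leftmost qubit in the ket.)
0.7766|00⟩ - 0.63i|11⟩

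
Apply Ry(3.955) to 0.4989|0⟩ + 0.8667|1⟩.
-0.9934|0⟩ + 0.1154|1⟩

Ry(3.955) = [[cos(θ/2), −sin(θ/2)], [sin(θ/2), cos(θ/2)]]; θ = 3.955, cos(θ/2) ≈ -0.395584, sin(θ/2) ≈ 0.91843.
With a = amp(|0⟩) = 0.4989 and b = amp(|1⟩) = 0.8667:
new amp(|0⟩) = (-0.395584)·a + (-0.91843)·b = -0.9934
new amp(|1⟩) = (0.91843)·a + (-0.395584)·b = 0.1154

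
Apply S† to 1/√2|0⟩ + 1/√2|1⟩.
1/√2|0⟩ - (1/√2)i|1⟩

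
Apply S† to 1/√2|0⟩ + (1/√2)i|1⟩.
1/√2|0⟩ + 1/√2|1⟩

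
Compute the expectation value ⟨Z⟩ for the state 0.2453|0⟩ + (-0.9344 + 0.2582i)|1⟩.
-0.8796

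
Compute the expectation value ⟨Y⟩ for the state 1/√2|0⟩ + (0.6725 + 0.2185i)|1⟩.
0.309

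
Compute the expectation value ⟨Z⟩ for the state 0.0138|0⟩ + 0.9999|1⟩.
-0.9996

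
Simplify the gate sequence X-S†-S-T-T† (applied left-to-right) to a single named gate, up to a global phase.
X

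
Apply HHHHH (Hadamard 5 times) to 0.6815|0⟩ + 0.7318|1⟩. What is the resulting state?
0.9994|0⟩ - 0.03557|1⟩

H² = I, so H^5 = H: a single Hadamard. With (a, b) = (0.6815, 0.7318), H gives ((a + b)/√2, (a − b)/√2) = (0.9994, -0.03557).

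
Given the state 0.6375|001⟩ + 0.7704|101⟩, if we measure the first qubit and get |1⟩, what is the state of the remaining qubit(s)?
|01⟩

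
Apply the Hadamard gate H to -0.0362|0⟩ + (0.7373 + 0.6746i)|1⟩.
(0.4958 + 0.477i)|0⟩ + (-0.5469 - 0.477i)|1⟩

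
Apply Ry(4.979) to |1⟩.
-0.6069|0⟩ - 0.7948|1⟩

Ry(4.979) = [[cos(θ/2), −sin(θ/2)], [sin(θ/2), cos(θ/2)]]; θ = 4.979, cos(θ/2) ≈ -0.794816, sin(θ/2) ≈ 0.606851.
With a = amp(|0⟩) = 0 and b = amp(|1⟩) = 1:
new amp(|0⟩) = (-0.794816)·a + (-0.606851)·b = -0.6069
new amp(|1⟩) = (0.606851)·a + (-0.794816)·b = -0.7948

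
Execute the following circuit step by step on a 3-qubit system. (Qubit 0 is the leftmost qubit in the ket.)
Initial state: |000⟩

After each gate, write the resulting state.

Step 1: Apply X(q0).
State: |100⟩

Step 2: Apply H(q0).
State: 1/√2|000⟩ - 1/√2|100⟩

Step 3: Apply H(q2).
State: 1/2|000⟩ + 1/2|001⟩ - 1/2|100⟩ - 1/2|101⟩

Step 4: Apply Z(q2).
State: 1/2|000⟩ - 1/2|001⟩ - 1/2|100⟩ + 1/2|101⟩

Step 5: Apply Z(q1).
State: 1/2|000⟩ - 1/2|001⟩ - 1/2|100⟩ + 1/2|101⟩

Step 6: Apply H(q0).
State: 1/√2|100⟩ - 1/√2|101⟩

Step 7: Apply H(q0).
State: 1/2|000⟩ - 1/2|001⟩ - 1/2|100⟩ + 1/2|101⟩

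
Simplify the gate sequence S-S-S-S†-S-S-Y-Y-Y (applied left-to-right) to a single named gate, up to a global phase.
Y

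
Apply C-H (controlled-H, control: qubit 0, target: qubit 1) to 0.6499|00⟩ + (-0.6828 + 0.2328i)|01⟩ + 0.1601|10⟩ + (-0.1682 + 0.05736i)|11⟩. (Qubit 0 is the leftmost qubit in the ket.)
0.6499|00⟩ + (-0.6828 + 0.2328i)|01⟩ + (-0.005728 + 0.04056i)|10⟩ + (0.2321 - 0.04056i)|11⟩

C-H leaves the control-|0⟩ kets |00⟩, |01⟩ unchanged and applies H to qubit 1 on the control-|1⟩ pair (|10⟩, |11⟩).
H = [[1/√2, 1/√2], [1/√2, -1/√2]].
With a = amp(|10⟩) = 0.1601 and b = amp(|11⟩) = (-0.1682 + 0.05736i):
new amp(|10⟩) = (1/√2)·a + (1/√2)·b = (-0.005728 + 0.04056i)
new amp(|11⟩) = (1/√2)·a + (-1/√2)·b = (0.2321 - 0.04056i)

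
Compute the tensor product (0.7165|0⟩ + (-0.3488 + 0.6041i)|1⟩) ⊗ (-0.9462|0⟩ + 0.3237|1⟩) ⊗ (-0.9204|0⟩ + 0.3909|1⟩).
0.624|000⟩ - 0.265|001⟩ - 0.2135|010⟩ + 0.09066|011⟩ + (-0.3038 + 0.5261i)|100⟩ + (0.129 - 0.2234i)|101⟩ + (0.1039 - 0.18i)|110⟩ + (-0.04414 + 0.07644i)|111⟩

amp(|b₁b₂…⟩) = product of the factor amplitudes for bits b₁, b₂, …; only kets whose every factor amplitude is nonzero survive.
|000⟩: (0.7165)(-0.9462)(-0.9204) = 0.624
|001⟩: (0.7165)(-0.9462)(0.3909) = -0.265
|010⟩: (0.7165)(0.3237)(-0.9204) = -0.2135
|011⟩: (0.7165)(0.3237)(0.3909) = 0.09066
|100⟩: (-0.3488 + 0.6041i)(-0.9462)(-0.9204) = (-0.3038 + 0.5261i)
|101⟩: (-0.3488 + 0.6041i)(-0.9462)(0.3909) = (0.129 - 0.2234i)
|110⟩: (-0.3488 + 0.6041i)(0.3237)(-0.9204) = (0.1039 - 0.18i)
|111⟩: (-0.3488 + 0.6041i)(0.3237)(0.3909) = (-0.04414 + 0.07644i)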